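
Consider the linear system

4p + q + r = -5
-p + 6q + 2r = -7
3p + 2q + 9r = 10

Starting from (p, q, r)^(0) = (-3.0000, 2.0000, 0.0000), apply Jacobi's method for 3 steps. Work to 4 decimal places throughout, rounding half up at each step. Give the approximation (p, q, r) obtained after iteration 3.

(-1.2627, -2.0633, 1.9753)

Iteration 1:
  p = (-5 - (1)·2.0000 - (1)·0.0000) / (4) = -1.7500
  q = (-7 - (-1)·-3.0000 - (2)·0.0000) / (6) = -1.6667
  r = (10 - (3)·-3.0000 - (2)·2.0000) / (9) = 1.6667
Iteration 2:
  p = (-5 - (1)·-1.6667 - (1)·1.6667) / (4) = -1.2500
  q = (-7 - (-1)·-1.7500 - (2)·1.6667) / (6) = -2.0139
  r = (10 - (3)·-1.7500 - (2)·-1.6667) / (9) = 2.0648
Iteration 3:
  p = (-5 - (1)·-2.0139 - (1)·2.0648) / (4) = -1.2627
  q = (-7 - (-1)·-1.2500 - (2)·2.0648) / (6) = -2.0633
  r = (10 - (3)·-1.2500 - (2)·-2.0139) / (9) = 1.9753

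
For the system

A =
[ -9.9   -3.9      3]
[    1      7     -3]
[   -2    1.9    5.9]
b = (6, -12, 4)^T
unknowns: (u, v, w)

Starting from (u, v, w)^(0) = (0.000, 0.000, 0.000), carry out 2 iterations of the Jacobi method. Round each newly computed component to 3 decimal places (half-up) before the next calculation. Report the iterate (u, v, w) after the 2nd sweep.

(0.275, -1.337, 1.025)

Iteration 1:
  u = (6 - (-3.9)·0.000 - (3)·0.000) / (-9.9) = -0.606
  v = (-12 - (1)·0.000 - (-3)·0.000) / (7) = -1.714
  w = (4 - (-2)·0.000 - (1.9)·0.000) / (5.9) = 0.678
Iteration 2:
  u = (6 - (-3.9)·-1.714 - (3)·0.678) / (-9.9) = 0.275
  v = (-12 - (1)·-0.606 - (-3)·0.678) / (7) = -1.337
  w = (4 - (-2)·-0.606 - (1.9)·-1.714) / (5.9) = 1.025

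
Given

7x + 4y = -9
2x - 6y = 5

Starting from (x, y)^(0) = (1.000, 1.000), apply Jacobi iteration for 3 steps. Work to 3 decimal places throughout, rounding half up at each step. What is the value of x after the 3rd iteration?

-0.456

Iteration 1:
  x = (-9 - (4)·1.000) / (7) = -1.857
  y = (5 - (2)·1.000) / (-6) = -0.500
Iteration 2:
  x = (-9 - (4)·-0.500) / (7) = -1.000
  y = (5 - (2)·-1.857) / (-6) = -1.452
Iteration 3:
  x = (-9 - (4)·-1.452) / (7) = -0.456
  y = (5 - (2)·-1.000) / (-6) = -1.167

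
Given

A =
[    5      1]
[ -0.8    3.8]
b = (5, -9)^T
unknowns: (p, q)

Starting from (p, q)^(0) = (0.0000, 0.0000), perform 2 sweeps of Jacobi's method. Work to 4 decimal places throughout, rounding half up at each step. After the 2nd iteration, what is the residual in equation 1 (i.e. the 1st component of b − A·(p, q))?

Iteration 1:
  p = (5 - (1)·0.0000) / (5) = 1.0000
  q = (-9 - (-0.8)·0.0000) / (3.8) = -2.3684
Iteration 2:
  p = (5 - (1)·-2.3684) / (5) = 1.4737
  q = (-9 - (-0.8)·1.0000) / (3.8) = -2.1579
Residual b − A·x = (-0.2106, 0.3790)

-0.2106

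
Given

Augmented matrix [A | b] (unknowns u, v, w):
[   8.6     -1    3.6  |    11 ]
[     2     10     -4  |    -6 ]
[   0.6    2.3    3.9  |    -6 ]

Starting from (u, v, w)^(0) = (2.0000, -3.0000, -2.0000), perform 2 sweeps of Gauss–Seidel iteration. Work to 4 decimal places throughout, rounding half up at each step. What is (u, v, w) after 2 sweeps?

Iteration 1:
  u = (11 - (-1)·-3.0000 - (3.6)·-2.0000) / (8.6) = 1.7674
  v = (-6 - (2)·1.7674 - (-4)·-2.0000) / (10) = -1.7535
  w = (-6 - (0.6)·1.7674 - (2.3)·-1.7535) / (3.9) = -0.7763
Iteration 2:
  u = (11 - (-1)·-1.7535 - (3.6)·-0.7763) / (8.6) = 1.4001
  v = (-6 - (2)·1.4001 - (-4)·-0.7763) / (10) = -1.1905
  w = (-6 - (0.6)·1.4001 - (2.3)·-1.1905) / (3.9) = -1.0518

(1.4001, -1.1905, -1.0518)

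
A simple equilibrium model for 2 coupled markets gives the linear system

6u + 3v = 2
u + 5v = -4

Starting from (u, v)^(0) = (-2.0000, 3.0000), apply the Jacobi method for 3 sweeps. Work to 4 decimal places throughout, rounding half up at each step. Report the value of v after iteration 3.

-0.9067

Iteration 1:
  u = (2 - (3)·3.0000) / (6) = -1.1667
  v = (-4 - (1)·-2.0000) / (5) = -0.4000
Iteration 2:
  u = (2 - (3)·-0.4000) / (6) = 0.5333
  v = (-4 - (1)·-1.1667) / (5) = -0.5667
Iteration 3:
  u = (2 - (3)·-0.5667) / (6) = 0.6167
  v = (-4 - (1)·0.5333) / (5) = -0.9067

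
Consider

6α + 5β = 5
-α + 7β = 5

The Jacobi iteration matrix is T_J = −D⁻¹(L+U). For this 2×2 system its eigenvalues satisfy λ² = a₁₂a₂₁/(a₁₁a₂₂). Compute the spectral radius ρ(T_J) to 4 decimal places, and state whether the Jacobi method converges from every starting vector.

a₁₂a₂₁/(a₁₁a₂₂) = (5)·(-1) / ((6)·(7)) = -0.119048
ρ = √|-0.119048| = √0.119048 = 0.3450
ρ < 1, so Jacobi converges

0.3450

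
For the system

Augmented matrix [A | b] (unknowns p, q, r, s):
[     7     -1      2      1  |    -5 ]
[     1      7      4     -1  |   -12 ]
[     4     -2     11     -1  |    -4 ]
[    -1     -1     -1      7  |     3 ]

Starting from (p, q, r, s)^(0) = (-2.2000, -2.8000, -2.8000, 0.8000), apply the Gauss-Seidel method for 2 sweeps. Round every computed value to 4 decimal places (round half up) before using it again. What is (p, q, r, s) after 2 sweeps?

(-0.7213, -1.4892, -0.3395, 0.0643)

Iteration 1:
  p = (-5 - (-1)·-2.8000 - (2)·-2.8000 - (1)·0.8000) / (7) = -0.4286
  q = (-12 - (1)·-0.4286 - (4)·-2.8000 - (-1)·0.8000) / (7) = 0.0612
  r = (-4 - (4)·-0.4286 - (-2)·0.0612 - (-1)·0.8000) / (11) = -0.1239
  s = (3 - (-1)·-0.4286 - (-1)·0.0612 - (-1)·-0.1239) / (7) = 0.3584
Iteration 2:
  p = (-5 - (-1)·0.0612 - (2)·-0.1239 - (1)·0.3584) / (7) = -0.7213
  q = (-12 - (1)·-0.7213 - (4)·-0.1239 - (-1)·0.3584) / (7) = -1.4892
  r = (-4 - (4)·-0.7213 - (-2)·-1.4892 - (-1)·0.3584) / (11) = -0.3395
  s = (3 - (-1)·-0.7213 - (-1)·-1.4892 - (-1)·-0.3395) / (7) = 0.0643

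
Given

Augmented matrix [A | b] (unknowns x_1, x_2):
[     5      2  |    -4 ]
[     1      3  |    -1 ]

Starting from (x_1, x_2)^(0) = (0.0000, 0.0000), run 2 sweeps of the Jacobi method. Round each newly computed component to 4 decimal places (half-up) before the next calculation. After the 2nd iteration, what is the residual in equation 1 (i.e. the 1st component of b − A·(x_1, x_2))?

Iteration 1:
  x_1 = (-4 - (2)·0.0000) / (5) = -0.8000
  x_2 = (-1 - (1)·0.0000) / (3) = -0.3333
Iteration 2:
  x_1 = (-4 - (2)·-0.3333) / (5) = -0.6667
  x_2 = (-1 - (1)·-0.8000) / (3) = -0.0667
Residual b − A·x = (-0.5331, -0.1332)

-0.5331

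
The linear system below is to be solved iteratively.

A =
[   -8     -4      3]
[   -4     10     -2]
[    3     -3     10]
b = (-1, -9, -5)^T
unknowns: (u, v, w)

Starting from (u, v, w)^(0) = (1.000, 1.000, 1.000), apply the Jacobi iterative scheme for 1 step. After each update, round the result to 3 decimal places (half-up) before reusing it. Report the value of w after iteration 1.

-0.500

Iteration 1:
  u = (-1 - (-4)·1.000 - (3)·1.000) / (-8) = 0.000
  v = (-9 - (-4)·1.000 - (-2)·1.000) / (10) = -0.300
  w = (-5 - (3)·1.000 - (-3)·1.000) / (10) = -0.500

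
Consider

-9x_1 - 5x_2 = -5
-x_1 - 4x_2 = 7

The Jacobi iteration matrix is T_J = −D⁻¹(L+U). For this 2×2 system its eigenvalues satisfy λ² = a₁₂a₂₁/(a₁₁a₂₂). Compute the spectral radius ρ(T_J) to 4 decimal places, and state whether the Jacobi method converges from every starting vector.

a₁₂a₂₁/(a₁₁a₂₂) = (-5)·(-1) / ((-9)·(-4)) = 0.138889
ρ = √|0.138889| = √0.138889 = 0.3727
ρ < 1, so Jacobi converges

0.3727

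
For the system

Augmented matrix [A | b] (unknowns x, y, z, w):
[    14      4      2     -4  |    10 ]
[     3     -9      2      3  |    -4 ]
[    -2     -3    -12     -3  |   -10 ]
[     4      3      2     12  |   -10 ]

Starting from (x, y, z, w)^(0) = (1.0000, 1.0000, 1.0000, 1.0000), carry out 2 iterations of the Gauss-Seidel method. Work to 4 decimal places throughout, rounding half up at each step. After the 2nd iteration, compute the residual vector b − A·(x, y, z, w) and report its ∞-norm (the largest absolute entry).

Iteration 1:
  x = (10 - (4)·1.0000 - (2)·1.0000 - (-4)·1.0000) / (14) = 0.5714
  y = (-4 - (3)·0.5714 - (2)·1.0000 - (3)·1.0000) / (-9) = 1.1905
  z = (-10 - (-2)·0.5714 - (-3)·1.1905 - (-3)·1.0000) / (-12) = 0.1905
  w = (-10 - (4)·0.5714 - (3)·1.1905 - (2)·0.1905) / (12) = -1.3532
Iteration 2:
  x = (10 - (4)·1.1905 - (2)·0.1905 - (-4)·-1.3532) / (14) = -0.0397
  y = (-4 - (3)·-0.0397 - (2)·0.1905 - (3)·-1.3532) / (-9) = 0.0225
  z = (-10 - (-2)·-0.0397 - (-3)·0.0225 - (-3)·-1.3532) / (-12) = 1.1726
  w = (-10 - (4)·-0.0397 - (3)·0.0225 - (2)·1.1726) / (12) = -1.0212
Residual b − A·x = (4.0358, -2.9600, 0.9957, 0.0005); ∞-norm = 4.0358

4.0358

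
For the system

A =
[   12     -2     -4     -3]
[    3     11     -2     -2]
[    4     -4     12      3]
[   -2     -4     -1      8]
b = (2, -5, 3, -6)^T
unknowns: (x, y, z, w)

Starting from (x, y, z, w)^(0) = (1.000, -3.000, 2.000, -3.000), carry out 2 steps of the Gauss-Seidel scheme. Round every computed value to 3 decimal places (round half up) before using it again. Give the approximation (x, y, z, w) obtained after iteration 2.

Iteration 1:
  x = (2 - (-2)·-3.000 - (-4)·2.000 - (-3)·-3.000) / (12) = -0.417
  y = (-5 - (3)·-0.417 - (-2)·2.000 - (-2)·-3.000) / (11) = -0.523
  z = (3 - (4)·-0.417 - (-4)·-0.523 - (3)·-3.000) / (12) = 0.965
  w = (-6 - (-2)·-0.417 - (-4)·-0.523 - (-1)·0.965) / (8) = -0.995
Iteration 2:
  x = (2 - (-2)·-0.523 - (-4)·0.965 - (-3)·-0.995) / (12) = 0.152
  y = (-5 - (3)·0.152 - (-2)·0.965 - (-2)·-0.995) / (11) = -0.501
  z = (3 - (4)·0.152 - (-4)·-0.501 - (3)·-0.995) / (12) = 0.281
  w = (-6 - (-2)·0.152 - (-4)·-0.501 - (-1)·0.281) / (8) = -0.927

(0.152, -0.501, 0.281, -0.927)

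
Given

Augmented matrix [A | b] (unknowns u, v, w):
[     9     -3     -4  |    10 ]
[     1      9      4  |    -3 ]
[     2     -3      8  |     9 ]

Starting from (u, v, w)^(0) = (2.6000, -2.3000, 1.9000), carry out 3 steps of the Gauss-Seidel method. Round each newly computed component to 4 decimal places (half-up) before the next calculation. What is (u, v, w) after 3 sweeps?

Iteration 1:
  u = (10 - (-3)·-2.3000 - (-4)·1.9000) / (9) = 1.1889
  v = (-3 - (1)·1.1889 - (4)·1.9000) / (9) = -1.3099
  w = (9 - (2)·1.1889 - (-3)·-1.3099) / (8) = 0.3366
Iteration 2:
  u = (10 - (-3)·-1.3099 - (-4)·0.3366) / (9) = 0.8241
  v = (-3 - (1)·0.8241 - (4)·0.3366) / (9) = -0.5745
  w = (9 - (2)·0.8241 - (-3)·-0.5745) / (8) = 0.7035
Iteration 3:
  u = (10 - (-3)·-0.5745 - (-4)·0.7035) / (9) = 1.2323
  v = (-3 - (1)·1.2323 - (4)·0.7035) / (9) = -0.7829
  w = (9 - (2)·1.2323 - (-3)·-0.7829) / (8) = 0.5233

(1.2323, -0.7829, 0.5233)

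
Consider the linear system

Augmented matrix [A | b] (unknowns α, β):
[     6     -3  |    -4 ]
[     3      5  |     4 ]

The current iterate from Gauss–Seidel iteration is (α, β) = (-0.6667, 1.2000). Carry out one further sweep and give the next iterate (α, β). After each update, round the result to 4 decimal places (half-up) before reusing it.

One sweep:
  α = (-4 - (-3)·1.2000) / (6) = -0.0667
  β = (4 - (3)·-0.0667) / (5) = 0.8400

(-0.0667, 0.8400)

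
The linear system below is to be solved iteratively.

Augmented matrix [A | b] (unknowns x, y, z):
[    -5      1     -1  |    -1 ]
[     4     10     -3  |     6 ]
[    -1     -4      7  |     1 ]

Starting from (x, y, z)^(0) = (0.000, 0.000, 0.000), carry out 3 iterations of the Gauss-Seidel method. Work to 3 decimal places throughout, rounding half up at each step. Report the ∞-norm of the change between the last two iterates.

Iteration 1:
  x = (-1 - (1)·0.000 - (-1)·0.000) / (-5) = 0.200
  y = (6 - (4)·0.200 - (-3)·0.000) / (10) = 0.520
  z = (1 - (-1)·0.200 - (-4)·0.520) / (7) = 0.469
Iteration 2:
  x = (-1 - (1)·0.520 - (-1)·0.469) / (-5) = 0.210
  y = (6 - (4)·0.210 - (-3)·0.469) / (10) = 0.657
  z = (1 - (-1)·0.210 - (-4)·0.657) / (7) = 0.548
Iteration 3:
  x = (-1 - (1)·0.657 - (-1)·0.548) / (-5) = 0.222
  y = (6 - (4)·0.222 - (-3)·0.548) / (10) = 0.676
  z = (1 - (-1)·0.222 - (-4)·0.676) / (7) = 0.561
Change: (0.012, 0.019, 0.013) → max |·| = 0.019

0.019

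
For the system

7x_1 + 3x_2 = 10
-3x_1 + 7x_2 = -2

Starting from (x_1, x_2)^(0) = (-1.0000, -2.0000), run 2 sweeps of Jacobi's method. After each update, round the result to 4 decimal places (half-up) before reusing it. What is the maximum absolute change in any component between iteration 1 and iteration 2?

Iteration 1:
  x_1 = (10 - (3)·-2.0000) / (7) = 2.2857
  x_2 = (-2 - (-3)·-1.0000) / (7) = -0.7143
Iteration 2:
  x_1 = (10 - (3)·-0.7143) / (7) = 1.7347
  x_2 = (-2 - (-3)·2.2857) / (7) = 0.6939
Change: (-0.5510, 1.4082) → max |·| = 1.4082

1.4082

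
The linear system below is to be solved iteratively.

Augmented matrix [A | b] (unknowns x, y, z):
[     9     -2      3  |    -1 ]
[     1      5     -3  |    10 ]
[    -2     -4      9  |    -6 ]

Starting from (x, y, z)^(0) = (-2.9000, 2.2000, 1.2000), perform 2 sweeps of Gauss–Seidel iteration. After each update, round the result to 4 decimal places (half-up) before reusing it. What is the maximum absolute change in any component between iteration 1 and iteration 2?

0.4638

Iteration 1:
  x = (-1 - (-2)·2.2000 - (3)·1.2000) / (9) = -0.0222
  y = (10 - (1)·-0.0222 - (-3)·1.2000) / (5) = 2.7244
  z = (-6 - (-2)·-0.0222 - (-4)·2.7244) / (9) = 0.5392
Iteration 2:
  x = (-1 - (-2)·2.7244 - (3)·0.5392) / (9) = 0.3146
  y = (10 - (1)·0.3146 - (-3)·0.5392) / (5) = 2.2606
  z = (-6 - (-2)·0.3146 - (-4)·2.2606) / (9) = 0.4080
Change: (0.3368, -0.4638, -0.1312) → max |·| = 0.4638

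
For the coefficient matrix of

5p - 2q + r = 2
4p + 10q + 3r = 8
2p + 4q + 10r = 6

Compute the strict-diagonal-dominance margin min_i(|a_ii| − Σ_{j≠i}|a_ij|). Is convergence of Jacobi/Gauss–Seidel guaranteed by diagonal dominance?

row 1: |5| − (2+1) = 2
row 2: |10| − (4+3) = 3
row 3: |10| − (2+4) = 4
minimum over rows = 2 → strictly diagonally dominant (convergence guaranteed)

2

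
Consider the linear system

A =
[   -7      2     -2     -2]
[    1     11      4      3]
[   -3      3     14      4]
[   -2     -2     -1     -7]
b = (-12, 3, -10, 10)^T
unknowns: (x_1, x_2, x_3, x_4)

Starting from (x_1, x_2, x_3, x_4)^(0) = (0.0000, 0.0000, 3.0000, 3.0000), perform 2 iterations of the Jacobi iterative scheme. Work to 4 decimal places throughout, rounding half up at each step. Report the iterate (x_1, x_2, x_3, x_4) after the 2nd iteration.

Iteration 1:
  x_1 = (-12 - (2)·0.0000 - (-2)·3.0000 - (-2)·3.0000) / (-7) = 0.0000
  x_2 = (3 - (1)·0.0000 - (4)·3.0000 - (3)·3.0000) / (11) = -1.6364
  x_3 = (-10 - (-3)·0.0000 - (3)·0.0000 - (4)·3.0000) / (14) = -1.5714
  x_4 = (10 - (-2)·0.0000 - (-2)·0.0000 - (-1)·3.0000) / (-7) = -1.8571
Iteration 2:
  x_1 = (-12 - (2)·-1.6364 - (-2)·-1.5714 - (-2)·-1.8571) / (-7) = 2.2263
  x_2 = (3 - (1)·0.0000 - (4)·-1.5714 - (3)·-1.8571) / (11) = 1.3506
  x_3 = (-10 - (-3)·0.0000 - (3)·-1.6364 - (4)·-1.8571) / (14) = 0.1670
  x_4 = (10 - (-2)·0.0000 - (-2)·-1.6364 - (-1)·-1.5714) / (-7) = -0.7365

(2.2263, 1.3506, 0.1670, -0.7365)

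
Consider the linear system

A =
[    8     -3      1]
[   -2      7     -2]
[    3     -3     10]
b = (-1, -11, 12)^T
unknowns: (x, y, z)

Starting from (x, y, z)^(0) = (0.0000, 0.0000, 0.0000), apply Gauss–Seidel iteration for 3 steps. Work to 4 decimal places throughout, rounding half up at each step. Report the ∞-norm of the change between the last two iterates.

Iteration 1:
  x = (-1 - (-3)·0.0000 - (1)·0.0000) / (8) = -0.1250
  y = (-11 - (-2)·-0.1250 - (-2)·0.0000) / (7) = -1.6071
  z = (12 - (3)·-0.1250 - (-3)·-1.6071) / (10) = 0.7554
Iteration 2:
  x = (-1 - (-3)·-1.6071 - (1)·0.7554) / (8) = -0.8221
  y = (-11 - (-2)·-0.8221 - (-2)·0.7554) / (7) = -1.5905
  z = (12 - (3)·-0.8221 - (-3)·-1.5905) / (10) = 0.9695
Iteration 3:
  x = (-1 - (-3)·-1.5905 - (1)·0.9695) / (8) = -0.8426
  y = (-11 - (-2)·-0.8426 - (-2)·0.9695) / (7) = -1.5352
  z = (12 - (3)·-0.8426 - (-3)·-1.5352) / (10) = 0.9922
Change: (-0.0205, 0.0553, 0.0227) → max |·| = 0.0553

0.0553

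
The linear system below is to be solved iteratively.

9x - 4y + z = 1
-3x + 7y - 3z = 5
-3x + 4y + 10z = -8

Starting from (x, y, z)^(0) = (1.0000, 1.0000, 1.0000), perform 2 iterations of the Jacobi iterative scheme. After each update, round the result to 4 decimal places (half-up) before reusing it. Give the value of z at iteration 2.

Iteration 1:
  x = (1 - (-4)·1.0000 - (1)·1.0000) / (9) = 0.4444
  y = (5 - (-3)·1.0000 - (-3)·1.0000) / (7) = 1.5714
  z = (-8 - (-3)·1.0000 - (4)·1.0000) / (10) = -0.9000
Iteration 2:
  x = (1 - (-4)·1.5714 - (1)·-0.9000) / (9) = 0.9095
  y = (5 - (-3)·0.4444 - (-3)·-0.9000) / (7) = 0.5190
  z = (-8 - (-3)·0.4444 - (4)·1.5714) / (10) = -1.2952

-1.2952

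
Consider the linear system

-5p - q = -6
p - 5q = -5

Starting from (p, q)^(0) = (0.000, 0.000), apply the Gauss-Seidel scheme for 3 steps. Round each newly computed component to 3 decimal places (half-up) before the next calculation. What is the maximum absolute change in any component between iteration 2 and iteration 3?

Iteration 1:
  p = (-6 - (-1)·0.000) / (-5) = 1.200
  q = (-5 - (1)·1.200) / (-5) = 1.240
Iteration 2:
  p = (-6 - (-1)·1.240) / (-5) = 0.952
  q = (-5 - (1)·0.952) / (-5) = 1.190
Iteration 3:
  p = (-6 - (-1)·1.190) / (-5) = 0.962
  q = (-5 - (1)·0.962) / (-5) = 1.192
Change: (0.010, 0.002) → max |·| = 0.010

0.010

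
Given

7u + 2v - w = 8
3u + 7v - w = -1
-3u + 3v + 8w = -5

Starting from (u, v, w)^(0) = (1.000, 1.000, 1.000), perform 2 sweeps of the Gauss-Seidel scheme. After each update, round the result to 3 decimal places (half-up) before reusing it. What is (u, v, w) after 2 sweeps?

(1.253, -0.693, 0.105)

Iteration 1:
  u = (8 - (2)·1.000 - (-1)·1.000) / (7) = 1.000
  v = (-1 - (3)·1.000 - (-1)·1.000) / (7) = -0.429
  w = (-5 - (-3)·1.000 - (3)·-0.429) / (8) = -0.089
Iteration 2:
  u = (8 - (2)·-0.429 - (-1)·-0.089) / (7) = 1.253
  v = (-1 - (3)·1.253 - (-1)·-0.089) / (7) = -0.693
  w = (-5 - (-3)·1.253 - (3)·-0.693) / (8) = 0.105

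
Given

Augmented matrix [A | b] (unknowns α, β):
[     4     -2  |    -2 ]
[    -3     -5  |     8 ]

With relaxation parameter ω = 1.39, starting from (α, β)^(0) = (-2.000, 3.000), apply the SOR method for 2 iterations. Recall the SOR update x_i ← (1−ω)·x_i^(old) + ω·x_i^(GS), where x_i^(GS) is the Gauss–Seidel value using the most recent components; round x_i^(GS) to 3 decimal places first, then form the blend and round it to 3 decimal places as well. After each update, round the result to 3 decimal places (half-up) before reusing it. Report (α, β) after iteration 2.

(-5.158, 4.108)

Iteration 1:
  α: GS value = (-2 - (-2)·3.000) / (4) = 1.000;  α ← (1−ω)·-2.000 + ω·1.000 = 2.170
  β: GS value = (8 - (-3)·2.170) / (-5) = -2.902;  β ← (1−ω)·3.000 + ω·-2.902 = -5.204
Iteration 2:
  α: GS value = (-2 - (-2)·-5.204) / (4) = -3.102;  α ← (1−ω)·2.170 + ω·-3.102 = -5.158
  β: GS value = (8 - (-3)·-5.158) / (-5) = 1.495;  β ← (1−ω)·-5.204 + ω·1.495 = 4.108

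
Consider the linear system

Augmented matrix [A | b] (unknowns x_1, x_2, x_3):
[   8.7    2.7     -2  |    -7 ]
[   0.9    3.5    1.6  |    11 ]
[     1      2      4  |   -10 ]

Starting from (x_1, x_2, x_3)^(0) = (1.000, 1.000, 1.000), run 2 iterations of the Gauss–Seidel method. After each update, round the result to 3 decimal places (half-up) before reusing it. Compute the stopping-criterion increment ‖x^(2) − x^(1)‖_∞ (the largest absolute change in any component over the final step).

Iteration 1:
  x_1 = (-7 - (2.7)·1.000 - (-2)·1.000) / (8.7) = -0.885
  x_2 = (11 - (0.9)·-0.885 - (1.6)·1.000) / (3.5) = 2.913
  x_3 = (-10 - (1)·-0.885 - (2)·2.913) / (4) = -3.735
Iteration 2:
  x_1 = (-7 - (2.7)·2.913 - (-2)·-3.735) / (8.7) = -2.567
  x_2 = (11 - (0.9)·-2.567 - (1.6)·-3.735) / (3.5) = 5.510
  x_3 = (-10 - (1)·-2.567 - (2)·5.510) / (4) = -4.613
Change: (-1.682, 2.597, -0.878) → max |·| = 2.597

2.597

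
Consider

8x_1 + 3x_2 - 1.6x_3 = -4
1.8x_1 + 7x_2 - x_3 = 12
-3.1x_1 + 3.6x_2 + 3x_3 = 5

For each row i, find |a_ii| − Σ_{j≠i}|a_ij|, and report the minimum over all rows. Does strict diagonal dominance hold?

row 1: |8| − (3+1.6) = 3.4
row 2: |7| − (1.8+1) = 4.2
row 3: |3| − (3.1+3.6) = -3.7
minimum over rows = -3.7 → not strictly diagonally dominant

-3.7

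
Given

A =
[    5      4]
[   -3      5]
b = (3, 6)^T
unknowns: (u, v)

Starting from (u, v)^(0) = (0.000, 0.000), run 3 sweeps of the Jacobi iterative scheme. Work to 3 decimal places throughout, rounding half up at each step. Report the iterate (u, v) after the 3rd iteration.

Iteration 1:
  u = (3 - (4)·0.000) / (5) = 0.600
  v = (6 - (-3)·0.000) / (5) = 1.200
Iteration 2:
  u = (3 - (4)·1.200) / (5) = -0.360
  v = (6 - (-3)·0.600) / (5) = 1.560
Iteration 3:
  u = (3 - (4)·1.560) / (5) = -0.648
  v = (6 - (-3)·-0.360) / (5) = 0.984

(-0.648, 0.984)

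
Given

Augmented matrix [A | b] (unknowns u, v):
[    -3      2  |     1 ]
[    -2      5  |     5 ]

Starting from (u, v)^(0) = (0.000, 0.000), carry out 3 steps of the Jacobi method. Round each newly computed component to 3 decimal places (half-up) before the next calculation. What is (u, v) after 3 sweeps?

Iteration 1:
  u = (1 - (2)·0.000) / (-3) = -0.333
  v = (5 - (-2)·0.000) / (5) = 1.000
Iteration 2:
  u = (1 - (2)·1.000) / (-3) = 0.333
  v = (5 - (-2)·-0.333) / (5) = 0.867
Iteration 3:
  u = (1 - (2)·0.867) / (-3) = 0.245
  v = (5 - (-2)·0.333) / (5) = 1.133

(0.245, 1.133)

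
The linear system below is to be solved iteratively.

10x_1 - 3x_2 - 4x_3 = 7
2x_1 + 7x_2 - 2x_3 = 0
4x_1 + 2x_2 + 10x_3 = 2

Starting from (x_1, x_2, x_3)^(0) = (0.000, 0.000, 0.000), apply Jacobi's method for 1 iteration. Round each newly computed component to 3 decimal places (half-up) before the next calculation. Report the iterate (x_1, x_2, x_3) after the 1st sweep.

Iteration 1:
  x_1 = (7 - (-3)·0.000 - (-4)·0.000) / (10) = 0.700
  x_2 = (0 - (2)·0.000 - (-2)·0.000) / (7) = 0.000
  x_3 = (2 - (4)·0.000 - (2)·0.000) / (10) = 0.200

(0.700, 0.000, 0.200)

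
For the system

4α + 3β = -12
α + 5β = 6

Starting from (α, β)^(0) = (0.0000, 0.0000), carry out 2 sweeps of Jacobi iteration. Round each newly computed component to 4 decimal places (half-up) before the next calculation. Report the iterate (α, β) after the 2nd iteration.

Iteration 1:
  α = (-12 - (3)·0.0000) / (4) = -3.0000
  β = (6 - (1)·0.0000) / (5) = 1.2000
Iteration 2:
  α = (-12 - (3)·1.2000) / (4) = -3.9000
  β = (6 - (1)·-3.0000) / (5) = 1.8000

(-3.9000, 1.8000)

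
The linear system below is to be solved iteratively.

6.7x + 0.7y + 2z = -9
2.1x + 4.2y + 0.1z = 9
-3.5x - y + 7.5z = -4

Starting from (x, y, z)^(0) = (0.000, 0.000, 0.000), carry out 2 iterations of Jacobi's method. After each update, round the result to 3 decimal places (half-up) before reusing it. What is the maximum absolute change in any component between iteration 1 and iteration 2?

Iteration 1:
  x = (-9 - (0.7)·0.000 - (2)·0.000) / (6.7) = -1.343
  y = (9 - (2.1)·0.000 - (0.1)·0.000) / (4.2) = 2.143
  z = (-4 - (-3.5)·0.000 - (-1)·0.000) / (7.5) = -0.533
Iteration 2:
  x = (-9 - (0.7)·2.143 - (2)·-0.533) / (6.7) = -1.408
  y = (9 - (2.1)·-1.343 - (0.1)·-0.533) / (4.2) = 2.827
  z = (-4 - (-3.5)·-1.343 - (-1)·2.143) / (7.5) = -0.874
Change: (-0.065, 0.684, -0.341) → max |·| = 0.684

0.684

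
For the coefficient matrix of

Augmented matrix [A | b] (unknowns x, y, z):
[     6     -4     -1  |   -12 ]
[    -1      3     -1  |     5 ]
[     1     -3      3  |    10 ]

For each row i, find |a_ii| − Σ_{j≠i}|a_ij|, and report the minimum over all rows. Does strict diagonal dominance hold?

row 1: |6| − (4+1) = 1
row 2: |3| − (1+1) = 1
row 3: |3| − (1+3) = -1
minimum over rows = -1 → not strictly diagonally dominant

-1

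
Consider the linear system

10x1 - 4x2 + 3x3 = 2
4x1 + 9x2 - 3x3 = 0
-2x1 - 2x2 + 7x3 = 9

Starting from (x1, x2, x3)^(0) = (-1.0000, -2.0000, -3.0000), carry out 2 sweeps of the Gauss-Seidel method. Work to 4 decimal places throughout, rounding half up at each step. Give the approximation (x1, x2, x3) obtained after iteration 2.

Iteration 1:
  x1 = (2 - (-4)·-2.0000 - (3)·-3.0000) / (10) = 0.3000
  x2 = (0 - (4)·0.3000 - (-3)·-3.0000) / (9) = -1.1333
  x3 = (9 - (-2)·0.3000 - (-2)·-1.1333) / (7) = 1.0476
Iteration 2:
  x1 = (2 - (-4)·-1.1333 - (3)·1.0476) / (10) = -0.5676
  x2 = (0 - (4)·-0.5676 - (-3)·1.0476) / (9) = 0.6015
  x3 = (9 - (-2)·-0.5676 - (-2)·0.6015) / (7) = 1.2954

(-0.5676, 0.6015, 1.2954)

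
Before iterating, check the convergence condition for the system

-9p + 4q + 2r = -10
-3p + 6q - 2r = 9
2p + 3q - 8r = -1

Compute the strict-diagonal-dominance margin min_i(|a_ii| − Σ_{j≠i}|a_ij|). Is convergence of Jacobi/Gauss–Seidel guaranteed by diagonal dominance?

1

row 1: |-9| − (4+2) = 3
row 2: |6| − (3+2) = 1
row 3: |-8| − (2+3) = 3
minimum over rows = 1 → strictly diagonally dominant (convergence guaranteed)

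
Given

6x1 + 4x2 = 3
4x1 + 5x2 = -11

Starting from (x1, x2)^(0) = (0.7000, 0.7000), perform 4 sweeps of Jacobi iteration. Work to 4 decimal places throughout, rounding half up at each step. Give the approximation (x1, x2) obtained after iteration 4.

Iteration 1:
  x1 = (3 - (4)·0.7000) / (6) = 0.0333
  x2 = (-11 - (4)·0.7000) / (5) = -2.7600
Iteration 2:
  x1 = (3 - (4)·-2.7600) / (6) = 2.3400
  x2 = (-11 - (4)·0.0333) / (5) = -2.2266
Iteration 3:
  x1 = (3 - (4)·-2.2266) / (6) = 1.9844
  x2 = (-11 - (4)·2.3400) / (5) = -4.0720
Iteration 4:
  x1 = (3 - (4)·-4.0720) / (6) = 3.2147
  x2 = (-11 - (4)·1.9844) / (5) = -3.7875

(3.2147, -3.7875)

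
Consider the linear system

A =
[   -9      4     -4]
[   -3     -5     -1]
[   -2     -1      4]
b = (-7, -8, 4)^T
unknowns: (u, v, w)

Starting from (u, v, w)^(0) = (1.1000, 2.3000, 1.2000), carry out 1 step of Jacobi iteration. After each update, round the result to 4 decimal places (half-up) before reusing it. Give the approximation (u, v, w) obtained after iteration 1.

Iteration 1:
  u = (-7 - (4)·2.3000 - (-4)·1.2000) / (-9) = 1.2667
  v = (-8 - (-3)·1.1000 - (-1)·1.2000) / (-5) = 0.7000
  w = (4 - (-2)·1.1000 - (-1)·2.3000) / (4) = 2.1250

(1.2667, 0.7000, 2.1250)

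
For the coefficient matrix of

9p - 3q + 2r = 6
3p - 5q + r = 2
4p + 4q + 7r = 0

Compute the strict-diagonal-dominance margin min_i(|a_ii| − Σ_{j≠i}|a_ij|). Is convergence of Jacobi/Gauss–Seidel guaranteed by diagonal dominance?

row 1: |9| − (3+2) = 4
row 2: |-5| − (3+1) = 1
row 3: |7| − (4+4) = -1
minimum over rows = -1 → not strictly diagonally dominant

-1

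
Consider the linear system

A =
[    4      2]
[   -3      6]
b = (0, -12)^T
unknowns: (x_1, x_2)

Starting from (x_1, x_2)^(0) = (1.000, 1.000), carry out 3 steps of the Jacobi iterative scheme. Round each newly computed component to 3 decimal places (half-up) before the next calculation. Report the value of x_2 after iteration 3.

Iteration 1:
  x_1 = (0 - (2)·1.000) / (4) = -0.500
  x_2 = (-12 - (-3)·1.000) / (6) = -1.500
Iteration 2:
  x_1 = (0 - (2)·-1.500) / (4) = 0.750
  x_2 = (-12 - (-3)·-0.500) / (6) = -2.250
Iteration 3:
  x_1 = (0 - (2)·-2.250) / (4) = 1.125
  x_2 = (-12 - (-3)·0.750) / (6) = -1.625

-1.625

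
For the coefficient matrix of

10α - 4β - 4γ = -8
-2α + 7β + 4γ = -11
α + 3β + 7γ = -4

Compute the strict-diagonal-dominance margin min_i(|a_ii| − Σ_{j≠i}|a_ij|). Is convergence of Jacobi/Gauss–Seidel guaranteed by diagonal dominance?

1

row 1: |10| − (4+4) = 2
row 2: |7| − (2+4) = 1
row 3: |7| − (1+3) = 3
minimum over rows = 1 → strictly diagonally dominant (convergence guaranteed)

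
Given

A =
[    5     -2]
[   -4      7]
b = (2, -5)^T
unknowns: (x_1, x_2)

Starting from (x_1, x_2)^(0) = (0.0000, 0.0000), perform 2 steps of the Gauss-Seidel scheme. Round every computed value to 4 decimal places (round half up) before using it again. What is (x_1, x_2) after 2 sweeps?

Iteration 1:
  x_1 = (2 - (-2)·0.0000) / (5) = 0.4000
  x_2 = (-5 - (-4)·0.4000) / (7) = -0.4857
Iteration 2:
  x_1 = (2 - (-2)·-0.4857) / (5) = 0.2057
  x_2 = (-5 - (-4)·0.2057) / (7) = -0.5967

(0.2057, -0.5967)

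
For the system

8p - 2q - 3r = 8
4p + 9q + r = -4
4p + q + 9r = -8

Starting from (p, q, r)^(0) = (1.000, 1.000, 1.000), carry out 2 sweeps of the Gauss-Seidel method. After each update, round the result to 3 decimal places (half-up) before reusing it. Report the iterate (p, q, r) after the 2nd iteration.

Iteration 1:
  p = (8 - (-2)·1.000 - (-3)·1.000) / (8) = 1.625
  q = (-4 - (4)·1.625 - (1)·1.000) / (9) = -1.278
  r = (-8 - (4)·1.625 - (1)·-1.278) / (9) = -1.469
Iteration 2:
  p = (8 - (-2)·-1.278 - (-3)·-1.469) / (8) = 0.130
  q = (-4 - (4)·0.130 - (1)·-1.469) / (9) = -0.339
  r = (-8 - (4)·0.130 - (1)·-0.339) / (9) = -0.909

(0.130, -0.339, -0.909)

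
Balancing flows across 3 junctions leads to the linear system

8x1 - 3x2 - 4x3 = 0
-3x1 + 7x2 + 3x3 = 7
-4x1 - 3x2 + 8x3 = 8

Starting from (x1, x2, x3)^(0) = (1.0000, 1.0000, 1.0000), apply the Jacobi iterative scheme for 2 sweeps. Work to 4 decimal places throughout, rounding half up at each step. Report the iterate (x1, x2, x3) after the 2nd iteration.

Iteration 1:
  x1 = (0 - (-3)·1.0000 - (-4)·1.0000) / (8) = 0.8750
  x2 = (7 - (-3)·1.0000 - (3)·1.0000) / (7) = 1.0000
  x3 = (8 - (-4)·1.0000 - (-3)·1.0000) / (8) = 1.8750
Iteration 2:
  x1 = (0 - (-3)·1.0000 - (-4)·1.8750) / (8) = 1.3125
  x2 = (7 - (-3)·0.8750 - (3)·1.8750) / (7) = 0.5714
  x3 = (8 - (-4)·0.8750 - (-3)·1.0000) / (8) = 1.8125

(1.3125, 0.5714, 1.8125)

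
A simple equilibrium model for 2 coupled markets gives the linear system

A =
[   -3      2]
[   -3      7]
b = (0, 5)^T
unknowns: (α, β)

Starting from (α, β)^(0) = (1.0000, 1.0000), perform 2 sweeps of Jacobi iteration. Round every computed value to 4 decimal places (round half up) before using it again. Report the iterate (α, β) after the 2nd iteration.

(0.7619, 1.0000)

Iteration 1:
  α = (0 - (2)·1.0000) / (-3) = 0.6667
  β = (5 - (-3)·1.0000) / (7) = 1.1429
Iteration 2:
  α = (0 - (2)·1.1429) / (-3) = 0.7619
  β = (5 - (-3)·0.6667) / (7) = 1.0000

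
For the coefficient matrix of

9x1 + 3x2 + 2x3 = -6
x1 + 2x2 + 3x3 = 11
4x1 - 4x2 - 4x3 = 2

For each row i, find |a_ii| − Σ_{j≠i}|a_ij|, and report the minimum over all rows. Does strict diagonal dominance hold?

-4

row 1: |9| − (3+2) = 4
row 2: |2| − (1+3) = -2
row 3: |-4| − (4+4) = -4
minimum over rows = -4 → not strictly diagonally dominant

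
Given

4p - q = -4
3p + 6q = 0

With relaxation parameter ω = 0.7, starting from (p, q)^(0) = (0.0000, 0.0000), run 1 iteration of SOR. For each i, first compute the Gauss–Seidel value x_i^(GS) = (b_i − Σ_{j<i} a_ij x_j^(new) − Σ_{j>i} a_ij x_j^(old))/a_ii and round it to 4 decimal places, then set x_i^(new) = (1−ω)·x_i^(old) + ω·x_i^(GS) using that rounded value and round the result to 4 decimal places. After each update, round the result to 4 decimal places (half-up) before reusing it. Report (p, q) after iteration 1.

Iteration 1:
  p: GS value = (-4 - (-1)·0.0000) / (4) = -1.0000;  p ← (1−ω)·0.0000 + ω·-1.0000 = -0.7000
  q: GS value = (0 - (3)·-0.7000) / (6) = 0.3500;  q ← (1−ω)·0.0000 + ω·0.3500 = 0.2450

(-0.7000, 0.2450)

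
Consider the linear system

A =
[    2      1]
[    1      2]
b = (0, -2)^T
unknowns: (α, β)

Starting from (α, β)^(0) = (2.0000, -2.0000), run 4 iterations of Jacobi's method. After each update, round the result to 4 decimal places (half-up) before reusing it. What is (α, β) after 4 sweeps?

Iteration 1:
  α = (0 - (1)·-2.0000) / (2) = 1.0000
  β = (-2 - (1)·2.0000) / (2) = -2.0000
Iteration 2:
  α = (0 - (1)·-2.0000) / (2) = 1.0000
  β = (-2 - (1)·1.0000) / (2) = -1.5000
Iteration 3:
  α = (0 - (1)·-1.5000) / (2) = 0.7500
  β = (-2 - (1)·1.0000) / (2) = -1.5000
Iteration 4:
  α = (0 - (1)·-1.5000) / (2) = 0.7500
  β = (-2 - (1)·0.7500) / (2) = -1.3750

(0.7500, -1.3750)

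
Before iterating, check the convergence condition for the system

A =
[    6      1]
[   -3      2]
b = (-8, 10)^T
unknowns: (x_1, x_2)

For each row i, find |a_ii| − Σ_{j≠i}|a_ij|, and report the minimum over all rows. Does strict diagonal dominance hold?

-1

row 1: |6| − (1) = 5
row 2: |2| − (3) = -1
minimum over rows = -1 → not strictly diagonally dominant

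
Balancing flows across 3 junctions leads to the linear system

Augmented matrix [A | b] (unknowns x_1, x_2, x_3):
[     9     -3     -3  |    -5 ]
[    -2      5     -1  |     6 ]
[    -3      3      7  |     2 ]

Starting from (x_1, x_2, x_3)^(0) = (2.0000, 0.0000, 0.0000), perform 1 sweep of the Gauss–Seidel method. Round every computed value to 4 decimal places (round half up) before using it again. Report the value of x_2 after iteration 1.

Iteration 1:
  x_1 = (-5 - (-3)·0.0000 - (-3)·0.0000) / (9) = -0.5556
  x_2 = (6 - (-2)·-0.5556 - (-1)·0.0000) / (5) = 0.9778
  x_3 = (2 - (-3)·-0.5556 - (3)·0.9778) / (7) = -0.3715

0.9778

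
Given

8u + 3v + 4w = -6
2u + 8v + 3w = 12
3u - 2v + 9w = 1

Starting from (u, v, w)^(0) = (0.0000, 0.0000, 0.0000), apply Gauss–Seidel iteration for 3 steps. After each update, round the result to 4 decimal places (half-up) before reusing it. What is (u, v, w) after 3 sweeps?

Iteration 1:
  u = (-6 - (3)·0.0000 - (4)·0.0000) / (8) = -0.7500
  v = (12 - (2)·-0.7500 - (3)·0.0000) / (8) = 1.6875
  w = (1 - (3)·-0.7500 - (-2)·1.6875) / (9) = 0.7361
Iteration 2:
  u = (-6 - (3)·1.6875 - (4)·0.7361) / (8) = -1.7509
  v = (12 - (2)·-1.7509 - (3)·0.7361) / (8) = 1.6617
  w = (1 - (3)·-1.7509 - (-2)·1.6617) / (9) = 1.0640
Iteration 3:
  u = (-6 - (3)·1.6617 - (4)·1.0640) / (8) = -1.9051
  v = (12 - (2)·-1.9051 - (3)·1.0640) / (8) = 1.5773
  w = (1 - (3)·-1.9051 - (-2)·1.5773) / (9) = 1.0967

(-1.9051, 1.5773, 1.0967)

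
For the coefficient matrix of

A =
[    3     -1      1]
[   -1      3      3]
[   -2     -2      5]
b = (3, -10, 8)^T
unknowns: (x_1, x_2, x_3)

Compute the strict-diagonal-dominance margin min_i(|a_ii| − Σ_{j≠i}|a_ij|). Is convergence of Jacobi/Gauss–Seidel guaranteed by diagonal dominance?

-1

row 1: |3| − (1+1) = 1
row 2: |3| − (1+3) = -1
row 3: |5| − (2+2) = 1
minimum over rows = -1 → not strictly diagonally dominant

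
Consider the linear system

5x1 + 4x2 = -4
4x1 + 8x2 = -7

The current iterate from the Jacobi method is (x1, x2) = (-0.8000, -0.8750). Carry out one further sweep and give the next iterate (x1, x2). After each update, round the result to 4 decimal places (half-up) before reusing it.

(-0.1000, -0.4750)

One sweep:
  x1 = (-4 - (4)·-0.8750) / (5) = -0.1000
  x2 = (-7 - (4)·-0.8000) / (8) = -0.4750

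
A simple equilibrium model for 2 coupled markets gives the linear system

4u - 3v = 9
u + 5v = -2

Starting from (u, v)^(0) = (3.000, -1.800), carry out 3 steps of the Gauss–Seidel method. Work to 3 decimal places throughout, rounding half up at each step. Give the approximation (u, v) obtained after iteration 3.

(1.678, -0.736)

Iteration 1:
  u = (9 - (-3)·-1.800) / (4) = 0.900
  v = (-2 - (1)·0.900) / (5) = -0.580
Iteration 2:
  u = (9 - (-3)·-0.580) / (4) = 1.815
  v = (-2 - (1)·1.815) / (5) = -0.763
Iteration 3:
  u = (9 - (-3)·-0.763) / (4) = 1.678
  v = (-2 - (1)·1.678) / (5) = -0.736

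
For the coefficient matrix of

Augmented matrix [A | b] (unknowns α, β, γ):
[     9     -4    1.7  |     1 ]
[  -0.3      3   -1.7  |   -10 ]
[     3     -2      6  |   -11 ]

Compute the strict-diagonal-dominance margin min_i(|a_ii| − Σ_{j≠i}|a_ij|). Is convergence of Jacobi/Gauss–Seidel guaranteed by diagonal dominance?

row 1: |9| − (4+1.7) = 3.3
row 2: |3| − (0.3+1.7) = 1
row 3: |6| − (3+2) = 1
minimum over rows = 1 → strictly diagonally dominant (convergence guaranteed)

1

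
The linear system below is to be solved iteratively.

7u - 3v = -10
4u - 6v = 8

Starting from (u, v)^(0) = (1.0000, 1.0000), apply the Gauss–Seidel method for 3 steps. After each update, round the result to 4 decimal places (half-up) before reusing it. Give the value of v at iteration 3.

-3.1020

Iteration 1:
  u = (-10 - (-3)·1.0000) / (7) = -1.0000
  v = (8 - (4)·-1.0000) / (-6) = -2.0000
Iteration 2:
  u = (-10 - (-3)·-2.0000) / (7) = -2.2857
  v = (8 - (4)·-2.2857) / (-6) = -2.8571
Iteration 3:
  u = (-10 - (-3)·-2.8571) / (7) = -2.6530
  v = (8 - (4)·-2.6530) / (-6) = -3.1020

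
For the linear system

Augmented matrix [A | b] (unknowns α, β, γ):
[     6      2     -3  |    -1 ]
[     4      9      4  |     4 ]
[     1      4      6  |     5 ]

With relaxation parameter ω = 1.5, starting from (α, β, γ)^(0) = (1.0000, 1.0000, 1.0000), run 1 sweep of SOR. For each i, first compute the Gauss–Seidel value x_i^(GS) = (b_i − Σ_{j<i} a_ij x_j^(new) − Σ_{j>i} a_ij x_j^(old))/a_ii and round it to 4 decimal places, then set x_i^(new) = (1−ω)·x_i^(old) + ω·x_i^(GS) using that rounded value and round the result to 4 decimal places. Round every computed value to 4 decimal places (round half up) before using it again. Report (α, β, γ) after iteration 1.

Iteration 1:
  α: GS value = (-1 - (2)·1.0000 - (-3)·1.0000) / (6) = 0.0000;  α ← (1−ω)·1.0000 + ω·0.0000 = -0.5000
  β: GS value = (4 - (4)·-0.5000 - (4)·1.0000) / (9) = 0.2222;  β ← (1−ω)·1.0000 + ω·0.2222 = -0.1667
  γ: GS value = (5 - (1)·-0.5000 - (4)·-0.1667) / (6) = 1.0278;  γ ← (1−ω)·1.0000 + ω·1.0278 = 1.0417

(-0.5000, -0.1667, 1.0417)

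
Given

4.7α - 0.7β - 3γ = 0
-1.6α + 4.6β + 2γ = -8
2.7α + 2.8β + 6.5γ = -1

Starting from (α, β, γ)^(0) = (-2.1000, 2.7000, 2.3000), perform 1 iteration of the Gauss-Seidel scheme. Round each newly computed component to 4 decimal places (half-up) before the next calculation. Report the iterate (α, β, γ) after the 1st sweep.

Iteration 1:
  α = (0 - (-0.7)·2.7000 - (-3)·2.3000) / (4.7) = 1.8702
  β = (-8 - (-1.6)·1.8702 - (2)·2.3000) / (4.6) = -2.0886
  γ = (-1 - (2.7)·1.8702 - (2.8)·-2.0886) / (6.5) = -0.0310

(1.8702, -2.0886, -0.0310)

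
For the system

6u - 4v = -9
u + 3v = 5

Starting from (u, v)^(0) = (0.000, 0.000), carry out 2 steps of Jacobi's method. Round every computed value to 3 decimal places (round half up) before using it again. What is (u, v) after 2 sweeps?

Iteration 1:
  u = (-9 - (-4)·0.000) / (6) = -1.500
  v = (5 - (1)·0.000) / (3) = 1.667
Iteration 2:
  u = (-9 - (-4)·1.667) / (6) = -0.389
  v = (5 - (1)·-1.500) / (3) = 2.167

(-0.389, 2.167)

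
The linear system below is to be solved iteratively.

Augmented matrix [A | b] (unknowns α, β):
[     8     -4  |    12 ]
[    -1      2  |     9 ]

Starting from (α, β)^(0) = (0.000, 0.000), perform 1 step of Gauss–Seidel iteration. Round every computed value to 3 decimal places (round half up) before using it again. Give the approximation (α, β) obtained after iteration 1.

(1.500, 5.250)

Iteration 1:
  α = (12 - (-4)·0.000) / (8) = 1.500
  β = (9 - (-1)·1.500) / (2) = 5.250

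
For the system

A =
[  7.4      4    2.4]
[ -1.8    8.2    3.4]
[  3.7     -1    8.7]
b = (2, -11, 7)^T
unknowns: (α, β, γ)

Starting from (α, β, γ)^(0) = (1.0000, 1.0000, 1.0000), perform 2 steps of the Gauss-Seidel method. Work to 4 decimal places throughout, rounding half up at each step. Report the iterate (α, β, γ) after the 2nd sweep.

(1.0174, -1.4667, 0.2033)

Iteration 1:
  α = (2 - (4)·1.0000 - (2.4)·1.0000) / (7.4) = -0.5946
  β = (-11 - (-1.8)·-0.5946 - (3.4)·1.0000) / (8.2) = -1.8866
  γ = (7 - (3.7)·-0.5946 - (-1)·-1.8866) / (8.7) = 0.8406
Iteration 2:
  α = (2 - (4)·-1.8866 - (2.4)·0.8406) / (7.4) = 1.0174
  β = (-11 - (-1.8)·1.0174 - (3.4)·0.8406) / (8.2) = -1.4667
  γ = (7 - (3.7)·1.0174 - (-1)·-1.4667) / (8.7) = 0.2033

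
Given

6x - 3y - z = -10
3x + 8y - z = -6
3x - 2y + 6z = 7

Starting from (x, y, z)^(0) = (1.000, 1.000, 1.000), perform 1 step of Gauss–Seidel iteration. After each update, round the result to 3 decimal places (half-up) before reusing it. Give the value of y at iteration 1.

Iteration 1:
  x = (-10 - (-3)·1.000 - (-1)·1.000) / (6) = -1.000
  y = (-6 - (3)·-1.000 - (-1)·1.000) / (8) = -0.250
  z = (7 - (3)·-1.000 - (-2)·-0.250) / (6) = 1.583

-0.250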